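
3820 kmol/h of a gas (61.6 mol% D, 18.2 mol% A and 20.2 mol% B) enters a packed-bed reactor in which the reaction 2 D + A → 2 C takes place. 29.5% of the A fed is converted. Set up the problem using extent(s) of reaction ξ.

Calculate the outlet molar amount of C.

A reacted = 0.295 × 695.2 = 205.1 kmol/h; ν_A = −1, so ξ = 205.1/1 = 205.1 kmol/h.
Outlet amounts (n = n₀ + ν ξ):
  D: 2353 − 2(205.1) = 1943
  A: 695.2 − 1(205.1) = 490.1
  C: 0 + 2(205.1) = 410.2
  B: 771.6 (inert)

410 kmol/h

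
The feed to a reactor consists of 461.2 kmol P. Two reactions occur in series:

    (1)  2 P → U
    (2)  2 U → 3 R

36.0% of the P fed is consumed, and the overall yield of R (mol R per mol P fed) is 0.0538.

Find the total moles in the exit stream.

Conversion of P: P consumed = 2ξ₁ = 0.36 × 461.2 → ξ₁ = 83.02 kmol.
Yield of R: 3ξ₂ / 461.2 = 0.0538 → ξ₂ = 8.271 kmol.
Outlet amounts (n = n₀ + Σ ν·ξ):
  P: 461.2 − 2(83.02) = 295.2
  U: 0 + 1(83.02) − 2(8.271) = 66.47
  R: 0 + 3(8.271) = 24.81
Total out = 295.2 + 66.47 + 24.81 = 386.5 kmol.

386 kmol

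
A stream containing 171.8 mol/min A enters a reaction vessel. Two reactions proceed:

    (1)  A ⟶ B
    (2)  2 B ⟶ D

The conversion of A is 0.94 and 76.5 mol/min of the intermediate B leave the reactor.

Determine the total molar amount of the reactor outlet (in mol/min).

Conversion of A: A consumed = 1ξ₁ = 0.94 × 171.8 → ξ₁ = 161.5 mol/min.
B balance: n_B = 0 + 1ξ₁ − 2ξ₂ = 76.5 → ξ₂ = (1·161.5 − 76.5)/2 = 42.5 mol/min.
Outlet amounts (n = n₀ + Σ ν·ξ):
  A: 171.8 − 1(161.5) = 10.31
  B: 0 + 1(161.5) − 2(42.5) = 76.5
  D: 0 + 1(42.5) = 42.5
Total out = 10.31 + 76.5 + 42.5 = 129.3 mol/min.

129 mol/min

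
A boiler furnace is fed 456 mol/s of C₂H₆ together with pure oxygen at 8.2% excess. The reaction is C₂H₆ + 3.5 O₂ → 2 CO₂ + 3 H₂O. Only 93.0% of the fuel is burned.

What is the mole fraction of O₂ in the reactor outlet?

0.101

Stoichiometric O₂ = 3.5 × 456 = 1596 mol/s; O₂ fed = 1596 × 1.082 = 1727 mol/s.
Fuel reacted = 0.93 × 456 → ξ = 424.1 mol/s.
Outlet (n = n₀ + ν ξ):
  C₂H₆: 456 − 1(424.1) = 31.92
  O₂: 1727 − 3.5(424.1) = 242.6
  CO₂: 0 + 2(424.1) = 848.2
  H₂O: 0 + 3(424.1) = 1272
Total out = 2395 mol/s; y_O₂ = 242.6 / 2395 = 0.1013.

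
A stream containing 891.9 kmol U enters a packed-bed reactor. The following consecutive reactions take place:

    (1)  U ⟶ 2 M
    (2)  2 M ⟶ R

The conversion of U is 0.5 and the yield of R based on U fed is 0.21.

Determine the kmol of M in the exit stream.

Conversion of U: U consumed = 1ξ₁ = 0.5 × 891.9 → ξ₁ = 445.9 kmol.
Yield of R: 1ξ₂ / 891.9 = 0.21 → ξ₂ = 187.3 kmol.
Outlet amounts (n = n₀ + Σ ν·ξ):
  U: 891.9 − 1(445.9) = 445.9
  M: 0 + 2(445.9) − 2(187.3) = 517.3
  R: 0 + 1(187.3) = 187.3

517 kmol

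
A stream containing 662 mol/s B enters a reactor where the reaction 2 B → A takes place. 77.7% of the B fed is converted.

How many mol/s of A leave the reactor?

B reacted = 0.777 × 662 = 514.4 mol/s; ν_B = −2, so ξ = 514.4/2 = 257.2 mol/s.
Outlet amounts (n = n₀ + ν ξ):
  B: 662 − 2(257.2) = 147.6
  A: 0 + 1(257.2) = 257.2

257 mol/s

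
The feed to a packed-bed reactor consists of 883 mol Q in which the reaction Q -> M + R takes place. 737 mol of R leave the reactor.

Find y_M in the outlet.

For R: n = n₀ + 1ξ → 737 = 0 + 1ξ, giving ξ = 737 mol.
Outlet amounts (n = n₀ + ν ξ):
  Q: 883 − 1(737) = 146
  M: 0 + 1(737) = 737
  R: 0 + 1(737) = 737
Total out = 1620 mol; y_M = 737 / 1620 = 0.4549.

0.455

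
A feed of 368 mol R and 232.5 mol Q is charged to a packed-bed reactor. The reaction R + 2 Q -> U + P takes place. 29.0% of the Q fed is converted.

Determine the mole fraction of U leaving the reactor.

0.0595

Q reacted = 0.29 × 232.5 = 67.42 mol; ν_Q = −2, so ξ = 67.42/2 = 33.71 mol.
Outlet amounts (n = n₀ + ν ξ):
  R: 368 − 1(33.71) = 334.3
  Q: 232.5 − 2(33.71) = 165.1
  U: 0 + 1(33.71) = 33.71
  P: 0 + 1(33.71) = 33.71
Total out = 566.8 mol; y_U = 33.71 / 566.8 = 0.05948.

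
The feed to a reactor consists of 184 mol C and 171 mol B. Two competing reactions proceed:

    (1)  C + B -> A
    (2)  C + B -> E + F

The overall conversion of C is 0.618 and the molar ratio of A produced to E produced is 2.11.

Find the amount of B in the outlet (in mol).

Conversion of C: C consumed = 0.618 × 184 = 113.7 mol = 1ξ₁ + 1ξ₂.
Selectivity: 1ξ₁ / (1ξ₂) = 2.11 → ξ₁ = 2.11 ξ₂.
Substitute: (1·2.11 + 1) ξ₂ = 113.7 → ξ₂ = 36.56 mol, ξ₁ = 77.15 mol.
Outlet amounts (n = n₀ + Σ ν·ξ):
  C: 184 − 1(77.15) − 1(36.56) = 70.29
  B: 171 − 1(77.15) − 1(36.56) = 57.29
  A: 0 + 1(77.15) = 77.15
  E: 0 + 1(36.56) = 36.56
  F: 0 + 1(36.56) = 36.56

57.3 mol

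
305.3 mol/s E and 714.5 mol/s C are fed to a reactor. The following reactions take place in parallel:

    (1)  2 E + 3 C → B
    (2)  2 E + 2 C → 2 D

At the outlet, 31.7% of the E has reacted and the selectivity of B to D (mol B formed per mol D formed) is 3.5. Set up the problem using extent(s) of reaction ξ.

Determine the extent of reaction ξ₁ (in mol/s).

ξ₁ = 42.3 mol/s

Conversion of E: E consumed = 0.317 × 305.3 = 96.78 mol/s = 2ξ₁ + 2ξ₂.
Selectivity: 1ξ₁ / (2ξ₂) = 3.5 → ξ₁ = 7 ξ₂.
Substitute: (2·7 + 2) ξ₂ = 96.78 → ξ₂ = 6.049 mol/s, ξ₁ = 42.34 mol/s.
Outlet amounts (n = n₀ + Σ ν·ξ):
  E: 305.3 − 2(42.34) − 2(6.049) = 208.5
  C: 714.5 − 3(42.34) − 2(6.049) = 575.4
  B: 0 + 1(42.34) = 42.34
  D: 0 + 2(6.049) = 12.1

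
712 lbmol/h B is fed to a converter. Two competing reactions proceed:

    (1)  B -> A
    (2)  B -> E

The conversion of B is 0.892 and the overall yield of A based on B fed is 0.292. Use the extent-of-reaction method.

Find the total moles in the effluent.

Yield of A: 1ξ₁ / 712 = 0.292 → ξ₁ = 207.9 lbmol/h.
Conversion of B: 1ξ₁ + 1ξ₂ = 0.892 × 712 = 635.1 → ξ₂ = 427.2 lbmol/h.
Outlet amounts (n = n₀ + Σ ν·ξ):
  B: 712 − 1(207.9) − 1(427.2) = 76.9
  A: 0 + 1(207.9) = 207.9
  E: 0 + 1(427.2) = 427.2
Total out = 76.9 + 207.9 + 427.2 = 712 lbmol/h.

712 lbmol/h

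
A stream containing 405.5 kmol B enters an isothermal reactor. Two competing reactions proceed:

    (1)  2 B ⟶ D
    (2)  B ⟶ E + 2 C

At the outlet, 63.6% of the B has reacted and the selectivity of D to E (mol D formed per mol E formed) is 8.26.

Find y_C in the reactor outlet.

0.094

Conversion of B: B consumed = 0.636 × 405.5 = 257.9 kmol = 2ξ₁ + 1ξ₂.
Selectivity: 1ξ₁ / (1ξ₂) = 8.26 → ξ₁ = 8.26 ξ₂.
Substitute: (2·8.26 + 1) ξ₂ = 257.9 → ξ₂ = 14.72 kmol, ξ₁ = 121.6 kmol.
Outlet amounts (n = n₀ + Σ ν·ξ):
  B: 405.5 − 2(121.6) − 1(14.72) = 147.6
  D: 0 + 1(121.6) = 121.6
  E: 0 + 1(14.72) = 14.72
  C: 0 + 2(14.72) = 29.44
Total out = 313.4 kmol; y_C = 29.44 / 313.4 = 0.09395.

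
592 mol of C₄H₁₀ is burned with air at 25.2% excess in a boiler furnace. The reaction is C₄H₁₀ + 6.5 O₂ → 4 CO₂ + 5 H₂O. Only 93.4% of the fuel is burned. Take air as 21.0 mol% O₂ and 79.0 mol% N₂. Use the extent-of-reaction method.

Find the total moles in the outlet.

Stoichiometric O₂ = 6.5 × 592 = 3848 mol; O₂ fed = 3848 × 1.252 = 4818 mol.
N₂ fed = 4818 × 79/21 = 18120 mol.
Fuel reacted = 0.934 × 592 → ξ = 552.9 mol.
Outlet (n = n₀ + ν ξ):
  C₄H₁₀: 592 − 1(552.9) = 39.07
  O₂: 4818 − 6.5(552.9) = 1224
  N₂: 18120 (inert)
  CO₂: 0 + 4(552.9) = 2212
  H₂O: 0 + 5(552.9) = 2765
Total out = 39.07 + 1224 + 18120 + 2212 + 2765 = 24360 mol.

24400 mol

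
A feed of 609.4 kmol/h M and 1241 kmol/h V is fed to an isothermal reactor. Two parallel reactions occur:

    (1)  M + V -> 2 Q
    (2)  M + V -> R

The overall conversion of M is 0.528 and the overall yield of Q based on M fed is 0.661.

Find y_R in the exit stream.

0.0696

Yield of Q: 2ξ₁ / 609.4 = 0.661 → ξ₁ = 201.4 kmol/h.
Conversion of M: 1ξ₁ + 1ξ₂ = 0.528 × 609.4 = 321.8 → ξ₂ = 120.4 kmol/h.
Outlet amounts (n = n₀ + Σ ν·ξ):
  M: 609.4 − 1(201.4) − 1(120.4) = 287.6
  V: 1241 − 1(201.4) − 1(120.4) = 919.2
  Q: 0 + 2(201.4) = 402.8
  R: 0 + 1(120.4) = 120.4
Total out = 1730 kmol/h; y_R = 120.4 / 1730 = 0.06957.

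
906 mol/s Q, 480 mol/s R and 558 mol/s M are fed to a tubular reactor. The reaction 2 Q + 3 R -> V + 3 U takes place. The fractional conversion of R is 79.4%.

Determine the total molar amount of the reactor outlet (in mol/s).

R reacted = 0.794 × 480 = 381.1 mol/s; ν_R = −3, so ξ = 381.1/3 = 127 mol/s.
Outlet amounts (n = n₀ + ν ξ):
  Q: 906 − 2(127) = 651.9
  R: 480 − 3(127) = 98.88
  V: 0 + 1(127) = 127
  U: 0 + 3(127) = 381.1
  M: 558 (inert)
Total out = 651.9 + 98.88 + 127 + 381.1 + 558 = 1817 mol/s.

1820 mol/s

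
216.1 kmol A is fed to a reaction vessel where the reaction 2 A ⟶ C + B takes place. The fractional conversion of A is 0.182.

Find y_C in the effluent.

A reacted = 0.182 × 216.1 = 39.33 kmol; ν_A = −2, so ξ = 39.33/2 = 19.67 kmol.
Outlet amounts (n = n₀ + ν ξ):
  A: 216.1 − 2(19.67) = 176.8
  C: 0 + 1(19.67) = 19.67
  B: 0 + 1(19.67) = 19.67
Total out = 216.1 kmol; y_C = 19.67 / 216.1 = 0.091.

0.091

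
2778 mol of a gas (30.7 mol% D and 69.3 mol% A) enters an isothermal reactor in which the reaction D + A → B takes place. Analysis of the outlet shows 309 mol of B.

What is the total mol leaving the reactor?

2470 mol

For B: n = n₀ + 1ξ → 309 = 0 + 1ξ, giving ξ = 309 mol.
Outlet amounts (n = n₀ + ν ξ):
  D: 852.8 − 1(309) = 543.8
  A: 1925 − 1(309) = 1616
  B: 0 + 1(309) = 309
Total out = 543.8 + 1616 + 309 = 2469 mol.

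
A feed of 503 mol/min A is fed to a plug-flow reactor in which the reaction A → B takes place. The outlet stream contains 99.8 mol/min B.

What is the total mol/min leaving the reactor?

For B: n = n₀ + 1ξ → 99.8 = 0 + 1ξ, giving ξ = 99.8 mol/min.
Outlet amounts (n = n₀ + ν ξ):
  A: 503 − 1(99.8) = 403.2
  B: 0 + 1(99.8) = 99.8
Total out = 403.2 + 99.8 = 503 mol/min.

503 mol/min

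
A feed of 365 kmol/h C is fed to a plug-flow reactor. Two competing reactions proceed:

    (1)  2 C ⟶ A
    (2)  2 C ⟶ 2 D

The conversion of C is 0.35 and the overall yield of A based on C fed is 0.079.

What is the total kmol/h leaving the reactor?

Yield of A: 1ξ₁ / 365 = 0.079 → ξ₁ = 28.84 kmol/h.
Conversion of C: 2ξ₁ + 2ξ₂ = 0.35 × 365 = 127.7 → ξ₂ = 35.04 kmol/h.
Outlet amounts (n = n₀ + Σ ν·ξ):
  C: 365 − 2(28.84) − 2(35.04) = 237.2
  A: 0 + 1(28.84) = 28.84
  D: 0 + 2(35.04) = 70.08
Total out = 237.2 + 28.84 + 70.08 = 336.2 kmol/h.

336 kmol/h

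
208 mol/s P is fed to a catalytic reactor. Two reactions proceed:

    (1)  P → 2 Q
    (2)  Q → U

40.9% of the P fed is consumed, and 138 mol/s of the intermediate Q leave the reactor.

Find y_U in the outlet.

Conversion of P: P consumed = 1ξ₁ = 0.409 × 208 → ξ₁ = 85.07 mol/s.
Q balance: n_Q = 0 + 2ξ₁ − 1ξ₂ = 138 → ξ₂ = (2·85.07 − 138)/1 = 32.14 mol/s.
Outlet amounts (n = n₀ + Σ ν·ξ):
  P: 208 − 1(85.07) = 122.9
  Q: 0 + 2(85.07) − 1(32.14) = 138
  U: 0 + 1(32.14) = 32.14
Total out = 293.1 mol/s; y_U = 32.14 / 293.1 = 0.1097.

0.11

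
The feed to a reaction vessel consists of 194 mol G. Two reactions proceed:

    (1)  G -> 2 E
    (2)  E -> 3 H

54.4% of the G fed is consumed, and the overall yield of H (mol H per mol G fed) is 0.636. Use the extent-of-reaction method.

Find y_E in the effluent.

0.445

Conversion of G: G consumed = 1ξ₁ = 0.544 × 194 → ξ₁ = 105.5 mol.
Yield of H: 3ξ₂ / 194 = 0.636 → ξ₂ = 41.13 mol.
Outlet amounts (n = n₀ + Σ ν·ξ):
  G: 194 − 1(105.5) = 88.46
  E: 0 + 2(105.5) − 1(41.13) = 169.9
  H: 0 + 3(41.13) = 123.4
Total out = 381.8 mol; y_E = 169.9 / 381.8 = 0.4451.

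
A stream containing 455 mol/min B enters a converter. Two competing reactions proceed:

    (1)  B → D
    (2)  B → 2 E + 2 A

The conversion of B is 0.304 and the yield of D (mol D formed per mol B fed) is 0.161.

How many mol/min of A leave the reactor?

130 mol/min

Yield of D: 1ξ₁ / 455 = 0.161 → ξ₁ = 73.25 mol/min.
Conversion of B: 1ξ₁ + 1ξ₂ = 0.304 × 455 = 138.3 → ξ₂ = 65.06 mol/min.
Outlet amounts (n = n₀ + Σ ν·ξ):
  B: 455 − 1(73.25) − 1(65.06) = 316.7
  D: 0 + 1(73.25) = 73.25
  E: 0 + 2(65.06) = 130.1
  A: 0 + 2(65.06) = 130.1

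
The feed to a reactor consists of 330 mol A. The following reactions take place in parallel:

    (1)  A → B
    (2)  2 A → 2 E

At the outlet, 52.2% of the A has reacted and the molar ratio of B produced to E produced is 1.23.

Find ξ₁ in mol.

Conversion of A: A consumed = 0.522 × 330 = 172.3 mol = 1ξ₁ + 2ξ₂.
Selectivity: 1ξ₁ / (2ξ₂) = 1.23 → ξ₁ = 2.46 ξ₂.
Substitute: (1·2.46 + 2) ξ₂ = 172.3 → ξ₂ = 38.62 mol, ξ₁ = 95.01 mol.
Outlet amounts (n = n₀ + Σ ν·ξ):
  A: 330 − 1(95.01) − 2(38.62) = 157.7
  B: 0 + 1(95.01) = 95.01
  E: 0 + 2(38.62) = 77.25

ξ₁ = 95 mol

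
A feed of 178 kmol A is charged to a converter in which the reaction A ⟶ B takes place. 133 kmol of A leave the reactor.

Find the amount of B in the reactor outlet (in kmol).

45 kmol

For A: n = n₀ − 1ξ → 133 = 178 − 1ξ, giving ξ = 45 kmol.
Outlet amounts (n = n₀ + ν ξ):
  A: 178 − 1(45) = 133
  B: 0 + 1(45) = 45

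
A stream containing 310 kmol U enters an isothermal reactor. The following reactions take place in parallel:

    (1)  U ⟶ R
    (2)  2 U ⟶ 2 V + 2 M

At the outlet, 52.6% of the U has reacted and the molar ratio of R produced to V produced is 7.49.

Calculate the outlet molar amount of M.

19.2 kmol

Conversion of U: U consumed = 0.526 × 310 = 163.1 kmol = 1ξ₁ + 2ξ₂.
Selectivity: 1ξ₁ / (2ξ₂) = 7.49 → ξ₁ = 14.98 ξ₂.
Substitute: (1·14.98 + 2) ξ₂ = 163.1 → ξ₂ = 9.603 kmol, ξ₁ = 143.9 kmol.
Outlet amounts (n = n₀ + Σ ν·ξ):
  U: 310 − 1(143.9) − 2(9.603) = 146.9
  R: 0 + 1(143.9) = 143.9
  V: 0 + 2(9.603) = 19.21
  M: 0 + 2(9.603) = 19.21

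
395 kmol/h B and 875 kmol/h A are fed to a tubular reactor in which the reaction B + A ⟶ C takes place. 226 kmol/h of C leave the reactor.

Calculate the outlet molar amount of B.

169 kmol/h

For C: n = n₀ + 1ξ → 226 = 0 + 1ξ, giving ξ = 226 kmol/h.
Outlet amounts (n = n₀ + ν ξ):
  B: 395 − 1(226) = 169
  A: 875 − 1(226) = 649
  C: 0 + 1(226) = 226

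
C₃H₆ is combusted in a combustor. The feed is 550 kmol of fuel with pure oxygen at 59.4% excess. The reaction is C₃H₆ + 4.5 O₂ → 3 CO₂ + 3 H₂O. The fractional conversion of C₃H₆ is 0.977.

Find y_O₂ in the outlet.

0.321

Stoichiometric O₂ = 4.5 × 550 = 2475 kmol; O₂ fed = 2475 × 1.594 = 3945 kmol.
Fuel reacted = 0.977 × 550 → ξ = 537.4 kmol.
Outlet (n = n₀ + ν ξ):
  C₃H₆: 550 − 1(537.4) = 12.65
  O₂: 3945 − 4.5(537.4) = 1527
  CO₂: 0 + 3(537.4) = 1612
  H₂O: 0 + 3(537.4) = 1612
Total out = 4764 kmol; y_O₂ = 1527 / 4764 = 0.3206.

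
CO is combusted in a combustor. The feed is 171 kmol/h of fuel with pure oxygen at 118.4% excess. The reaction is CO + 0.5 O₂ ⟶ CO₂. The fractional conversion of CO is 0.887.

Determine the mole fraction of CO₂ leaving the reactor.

0.538

Stoichiometric O₂ = 0.5 × 171 = 85.5 kmol/h; O₂ fed = 85.5 × 2.184 = 186.7 kmol/h.
Fuel reacted = 0.887 × 171 → ξ = 151.7 kmol/h.
Outlet (n = n₀ + ν ξ):
  CO: 171 − 1(151.7) = 19.32
  O₂: 186.7 − 0.5(151.7) = 110.9
  CO₂: 0 + 1(151.7) = 151.7
Total out = 281.9 kmol/h; y_CO₂ = 151.7 / 281.9 = 0.5381.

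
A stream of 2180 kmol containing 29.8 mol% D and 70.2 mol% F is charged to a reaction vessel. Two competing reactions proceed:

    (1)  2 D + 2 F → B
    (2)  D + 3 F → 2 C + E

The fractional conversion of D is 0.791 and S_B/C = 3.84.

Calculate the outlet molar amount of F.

Conversion of D: D consumed = 0.791 × 649.6 = 513.9 kmol = 2ξ₁ + 1ξ₂.
Selectivity: 1ξ₁ / (2ξ₂) = 3.84 → ξ₁ = 7.68 ξ₂.
Substitute: (2·7.68 + 1) ξ₂ = 513.9 → ξ₂ = 31.41 kmol, ξ₁ = 241.2 kmol.
Outlet amounts (n = n₀ + Σ ν·ξ):
  D: 649.6 − 2(241.2) − 1(31.41) = 135.8
  F: 1530 − 2(241.2) − 3(31.41) = 953.7
  B: 0 + 1(241.2) = 241.2
  C: 0 + 2(31.41) = 62.82
  E: 0 + 1(31.41) = 31.41

954 kmol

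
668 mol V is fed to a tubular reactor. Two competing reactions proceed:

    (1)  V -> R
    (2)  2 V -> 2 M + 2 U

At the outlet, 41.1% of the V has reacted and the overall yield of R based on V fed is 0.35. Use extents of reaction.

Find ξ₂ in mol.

Yield of R: 1ξ₁ / 668 = 0.35 → ξ₁ = 233.8 mol.
Conversion of V: 1ξ₁ + 2ξ₂ = 0.411 × 668 = 274.5 → ξ₂ = 20.37 mol.
Outlet amounts (n = n₀ + Σ ν·ξ):
  V: 668 − 1(233.8) − 2(20.37) = 393.5
  R: 0 + 1(233.8) = 233.8
  M: 0 + 2(20.37) = 40.75
  U: 0 + 2(20.37) = 40.75

ξ₂ = 20.4 mol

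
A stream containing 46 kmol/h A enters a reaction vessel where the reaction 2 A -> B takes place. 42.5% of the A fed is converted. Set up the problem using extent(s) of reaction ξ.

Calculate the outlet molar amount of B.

A reacted = 0.425 × 46 = 19.55 kmol/h; ν_A = −2, so ξ = 19.55/2 = 9.775 kmol/h.
Outlet amounts (n = n₀ + ν ξ):
  A: 46 − 2(9.775) = 26.45
  B: 0 + 1(9.775) = 9.775

9.78 kmol/h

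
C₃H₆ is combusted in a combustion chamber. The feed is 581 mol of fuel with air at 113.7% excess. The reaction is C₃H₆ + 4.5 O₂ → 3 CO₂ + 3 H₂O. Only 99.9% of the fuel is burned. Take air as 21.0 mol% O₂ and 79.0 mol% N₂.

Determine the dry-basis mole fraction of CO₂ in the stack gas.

0.0677

Stoichiometric O₂ = 4.5 × 581 = 2614 mol; O₂ fed = 2614 × 2.137 = 5587 mol.
N₂ fed = 5587 × 79/21 = 21020 mol.
Fuel reacted = 0.999 × 581 → ξ = 580.4 mol.
Outlet (n = n₀ + ν ξ):
  C₃H₆: 581 − 1(580.4) = 0.581
  O₂: 5587 − 4.5(580.4) = 2975
  N₂: 21020 (inert)
  CO₂: 0 + 3(580.4) = 1741
  H₂O: 0 + 3(580.4) = 1741
Dry total = 25740 mol; y_CO₂ (dry) = 1741 / 25740 = 0.06766.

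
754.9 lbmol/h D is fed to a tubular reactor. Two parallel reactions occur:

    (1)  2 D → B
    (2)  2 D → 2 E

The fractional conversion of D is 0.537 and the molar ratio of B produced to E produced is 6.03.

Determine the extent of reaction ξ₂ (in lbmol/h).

ξ₂ = 15.5 lbmol/h

Conversion of D: D consumed = 0.537 × 754.9 = 405.4 lbmol/h = 2ξ₁ + 2ξ₂.
Selectivity: 1ξ₁ / (2ξ₂) = 6.03 → ξ₁ = 12.06 ξ₂.
Substitute: (2·12.06 + 2) ξ₂ = 405.4 → ξ₂ = 15.52 lbmol/h, ξ₁ = 187.2 lbmol/h.
Outlet amounts (n = n₀ + Σ ν·ξ):
  D: 754.9 − 2(187.2) − 2(15.52) = 349.5
  B: 0 + 1(187.2) = 187.2
  E: 0 + 2(15.52) = 31.04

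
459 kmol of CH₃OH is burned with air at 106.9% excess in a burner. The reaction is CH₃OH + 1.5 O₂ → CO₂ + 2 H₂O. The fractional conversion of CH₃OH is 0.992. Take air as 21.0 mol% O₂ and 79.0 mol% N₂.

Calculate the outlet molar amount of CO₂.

Stoichiometric O₂ = 1.5 × 459 = 688.5 kmol; O₂ fed = 688.5 × 2.069 = 1425 kmol.
N₂ fed = 1425 × 79/21 = 5359 kmol.
Fuel reacted = 0.992 × 459 → ξ = 455.3 kmol.
Outlet (n = n₀ + ν ξ):
  CH₃OH: 459 − 1(455.3) = 3.672
  O₂: 1425 − 1.5(455.3) = 741.5
  N₂: 5359 (inert)
  CO₂: 0 + 1(455.3) = 455.3
  H₂O: 0 + 2(455.3) = 910.7

455 kmol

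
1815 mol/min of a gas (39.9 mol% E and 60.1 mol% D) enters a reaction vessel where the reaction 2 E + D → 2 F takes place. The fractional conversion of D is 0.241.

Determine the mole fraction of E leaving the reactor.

0.128

D reacted = 0.241 × 1091 = 262.9 mol/min; ν_D = −1, so ξ = 262.9/1 = 262.9 mol/min.
Outlet amounts (n = n₀ + ν ξ):
  E: 724.2 − 2(262.9) = 198.4
  D: 1091 − 1(262.9) = 827.9
  F: 0 + 2(262.9) = 525.8
Total out = 1552 mol/min; y_E = 198.4 / 1552 = 0.1278.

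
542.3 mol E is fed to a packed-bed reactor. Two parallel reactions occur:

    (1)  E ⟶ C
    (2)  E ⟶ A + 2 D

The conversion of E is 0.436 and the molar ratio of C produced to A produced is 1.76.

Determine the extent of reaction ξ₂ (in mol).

Conversion of E: E consumed = 0.436 × 542.3 = 236.4 mol = 1ξ₁ + 1ξ₂.
Selectivity: 1ξ₁ / (1ξ₂) = 1.76 → ξ₁ = 1.76 ξ₂.
Substitute: (1·1.76 + 1) ξ₂ = 236.4 → ξ₂ = 85.67 mol, ξ₁ = 150.8 mol.
Outlet amounts (n = n₀ + Σ ν·ξ):
  E: 542.3 − 1(150.8) − 1(85.67) = 305.9
  C: 0 + 1(150.8) = 150.8
  A: 0 + 1(85.67) = 85.67
  D: 0 + 2(85.67) = 171.3

ξ₂ = 85.7 mol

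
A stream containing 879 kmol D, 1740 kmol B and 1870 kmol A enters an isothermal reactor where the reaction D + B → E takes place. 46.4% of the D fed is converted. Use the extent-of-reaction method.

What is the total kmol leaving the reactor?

4080 kmol

D reacted = 0.464 × 879 = 407.9 kmol; ν_D = −1, so ξ = 407.9/1 = 407.9 kmol.
Outlet amounts (n = n₀ + ν ξ):
  D: 879 − 1(407.9) = 471.1
  B: 1740 − 1(407.9) = 1332
  E: 0 + 1(407.9) = 407.9
  A: 1870 (inert)
Total out = 471.1 + 1332 + 407.9 + 1870 = 4081 kmol.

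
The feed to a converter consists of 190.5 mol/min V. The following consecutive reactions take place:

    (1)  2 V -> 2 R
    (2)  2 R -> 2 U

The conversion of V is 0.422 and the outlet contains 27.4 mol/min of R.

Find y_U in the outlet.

0.278

Conversion of V: V consumed = 2ξ₁ = 0.422 × 190.5 → ξ₁ = 40.2 mol/min.
R balance: n_R = 0 + 2ξ₁ − 2ξ₂ = 27.4 → ξ₂ = (2·40.2 − 27.4)/2 = 26.5 mol/min.
Outlet amounts (n = n₀ + Σ ν·ξ):
  V: 190.5 − 2(40.2) = 110.1
  R: 0 + 2(40.2) − 2(26.5) = 27.4
  U: 0 + 2(26.5) = 52.99
Total out = 190.5 mol/min; y_U = 52.99 / 190.5 = 0.2782.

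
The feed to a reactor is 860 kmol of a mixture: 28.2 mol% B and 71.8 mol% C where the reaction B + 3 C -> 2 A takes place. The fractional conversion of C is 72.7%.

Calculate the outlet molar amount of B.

C reacted = 0.727 × 617.5 = 448.9 kmol; ν_C = −3, so ξ = 448.9/3 = 149.6 kmol.
Outlet amounts (n = n₀ + ν ξ):
  B: 242.5 − 1(149.6) = 92.88
  C: 617.5 − 3(149.6) = 168.6
  A: 0 + 2(149.6) = 299.3

92.9 kmol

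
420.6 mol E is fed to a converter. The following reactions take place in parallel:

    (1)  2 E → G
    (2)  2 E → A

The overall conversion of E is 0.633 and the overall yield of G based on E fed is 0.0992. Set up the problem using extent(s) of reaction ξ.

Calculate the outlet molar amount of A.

91.4 mol

Yield of G: 1ξ₁ / 420.6 = 0.0992 → ξ₁ = 41.72 mol.
Conversion of E: 2ξ₁ + 2ξ₂ = 0.633 × 420.6 = 266.2 → ξ₂ = 91.4 mol.
Outlet amounts (n = n₀ + Σ ν·ξ):
  E: 420.6 − 2(41.72) − 2(91.4) = 154.4
  G: 0 + 1(41.72) = 41.72
  A: 0 + 1(91.4) = 91.4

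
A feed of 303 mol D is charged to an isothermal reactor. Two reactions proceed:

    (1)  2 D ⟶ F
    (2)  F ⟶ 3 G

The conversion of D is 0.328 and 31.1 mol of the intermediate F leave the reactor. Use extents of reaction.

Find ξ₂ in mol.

Conversion of D: D consumed = 2ξ₁ = 0.328 × 303 → ξ₁ = 49.69 mol.
F balance: n_F = 0 + 1ξ₁ − 1ξ₂ = 31.1 → ξ₂ = (1·49.69 − 31.1)/1 = 18.59 mol.
Outlet amounts (n = n₀ + Σ ν·ξ):
  D: 303 − 2(49.69) = 203.6
  F: 0 + 1(49.69) − 1(18.59) = 31.1
  G: 0 + 3(18.59) = 55.78

ξ₂ = 18.6 mol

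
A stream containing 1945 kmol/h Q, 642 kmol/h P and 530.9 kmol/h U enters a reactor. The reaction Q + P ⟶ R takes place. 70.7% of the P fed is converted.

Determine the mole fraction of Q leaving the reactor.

0.56

P reacted = 0.707 × 642 = 453.9 kmol/h; ν_P = −1, so ξ = 453.9/1 = 453.9 kmol/h.
Outlet amounts (n = n₀ + ν ξ):
  Q: 1945 − 1(453.9) = 1491
  P: 642 − 1(453.9) = 188.1
  R: 0 + 1(453.9) = 453.9
  U: 530.9 (inert)
Total out = 2664 kmol/h; y_Q = 1491 / 2664 = 0.5597.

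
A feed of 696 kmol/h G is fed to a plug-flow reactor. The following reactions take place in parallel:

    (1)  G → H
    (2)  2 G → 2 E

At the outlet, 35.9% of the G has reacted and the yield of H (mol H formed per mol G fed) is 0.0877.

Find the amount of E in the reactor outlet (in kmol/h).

189 kmol/h

Yield of H: 1ξ₁ / 696 = 0.0877 → ξ₁ = 61.04 kmol/h.
Conversion of G: 1ξ₁ + 2ξ₂ = 0.359 × 696 = 249.9 → ξ₂ = 94.41 kmol/h.
Outlet amounts (n = n₀ + Σ ν·ξ):
  G: 696 − 1(61.04) − 2(94.41) = 446.1
  H: 0 + 1(61.04) = 61.04
  E: 0 + 2(94.41) = 188.8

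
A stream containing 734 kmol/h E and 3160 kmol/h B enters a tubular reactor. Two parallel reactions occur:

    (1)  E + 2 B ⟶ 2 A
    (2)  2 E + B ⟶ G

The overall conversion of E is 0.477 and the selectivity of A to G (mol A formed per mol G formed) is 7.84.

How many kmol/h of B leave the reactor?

2640 kmol/h

Conversion of E: E consumed = 0.477 × 734 = 350.1 kmol/h = 1ξ₁ + 2ξ₂.
Selectivity: 2ξ₁ / (1ξ₂) = 7.84 → ξ₁ = 3.92 ξ₂.
Substitute: (1·3.92 + 2) ξ₂ = 350.1 → ξ₂ = 59.14 kmol/h, ξ₁ = 231.8 kmol/h.
Outlet amounts (n = n₀ + Σ ν·ξ):
  E: 734 − 1(231.8) − 2(59.14) = 383.9
  B: 3160 − 2(231.8) − 1(59.14) = 2637
  A: 0 + 2(231.8) = 463.7
  G: 0 + 1(59.14) = 59.14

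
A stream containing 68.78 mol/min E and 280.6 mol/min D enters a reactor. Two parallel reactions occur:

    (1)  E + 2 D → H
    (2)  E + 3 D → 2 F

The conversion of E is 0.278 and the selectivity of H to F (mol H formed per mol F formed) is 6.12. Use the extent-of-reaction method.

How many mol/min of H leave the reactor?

17.7 mol/min

Conversion of E: E consumed = 0.278 × 68.78 = 19.12 mol/min = 1ξ₁ + 1ξ₂.
Selectivity: 1ξ₁ / (2ξ₂) = 6.12 → ξ₁ = 12.24 ξ₂.
Substitute: (1·12.24 + 1) ξ₂ = 19.12 → ξ₂ = 1.444 mol/min, ξ₁ = 17.68 mol/min.
Outlet amounts (n = n₀ + Σ ν·ξ):
  E: 68.78 − 1(17.68) − 1(1.444) = 49.66
  D: 280.6 − 2(17.68) − 3(1.444) = 240.9
  H: 0 + 1(17.68) = 17.68
  F: 0 + 2(1.444) = 2.888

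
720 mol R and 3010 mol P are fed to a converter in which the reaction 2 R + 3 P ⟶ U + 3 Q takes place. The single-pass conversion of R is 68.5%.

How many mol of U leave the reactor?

R reacted = 0.685 × 720 = 493.2 mol; ν_R = −2, so ξ = 493.2/2 = 246.6 mol.
Outlet amounts (n = n₀ + ν ξ):
  R: 720 − 2(246.6) = 226.8
  P: 3010 − 3(246.6) = 2270
  U: 0 + 1(246.6) = 246.6
  Q: 0 + 3(246.6) = 739.8

247 mol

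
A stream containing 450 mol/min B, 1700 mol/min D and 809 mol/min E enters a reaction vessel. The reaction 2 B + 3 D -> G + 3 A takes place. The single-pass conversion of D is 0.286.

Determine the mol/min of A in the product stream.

D reacted = 0.286 × 1700 = 486.2 mol/min; ν_D = −3, so ξ = 486.2/3 = 162.1 mol/min.
Outlet amounts (n = n₀ + ν ξ):
  B: 450 − 2(162.1) = 125.9
  D: 1700 − 3(162.1) = 1214
  G: 0 + 1(162.1) = 162.1
  A: 0 + 3(162.1) = 486.2
  E: 809 (inert)

486 mol/min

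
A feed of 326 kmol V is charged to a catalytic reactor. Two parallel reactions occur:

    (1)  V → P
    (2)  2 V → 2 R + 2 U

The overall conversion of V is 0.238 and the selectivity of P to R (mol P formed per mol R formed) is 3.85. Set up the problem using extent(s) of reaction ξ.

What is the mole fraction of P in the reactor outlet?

0.18

Conversion of V: V consumed = 0.238 × 326 = 77.59 kmol = 1ξ₁ + 2ξ₂.
Selectivity: 1ξ₁ / (2ξ₂) = 3.85 → ξ₁ = 7.7 ξ₂.
Substitute: (1·7.7 + 2) ξ₂ = 77.59 → ξ₂ = 7.999 kmol, ξ₁ = 61.59 kmol.
Outlet amounts (n = n₀ + Σ ν·ξ):
  V: 326 − 1(61.59) − 2(7.999) = 248.4
  P: 0 + 1(61.59) = 61.59
  R: 0 + 2(7.999) = 16
  U: 0 + 2(7.999) = 16
Total out = 342 kmol; y_P = 61.59 / 342 = 0.1801.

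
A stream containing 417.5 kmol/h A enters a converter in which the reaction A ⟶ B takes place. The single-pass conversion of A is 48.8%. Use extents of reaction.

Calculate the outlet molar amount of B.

A reacted = 0.488 × 417.5 = 203.7 kmol/h; ν_A = −1, so ξ = 203.7/1 = 203.7 kmol/h.
Outlet amounts (n = n₀ + ν ξ):
  A: 417.5 − 1(203.7) = 213.8
  B: 0 + 1(203.7) = 203.7

204 kmol/h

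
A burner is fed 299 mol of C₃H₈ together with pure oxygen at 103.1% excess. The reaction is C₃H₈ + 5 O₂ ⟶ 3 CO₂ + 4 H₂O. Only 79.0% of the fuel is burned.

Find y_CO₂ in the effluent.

0.198

Stoichiometric O₂ = 5 × 299 = 1495 mol; O₂ fed = 1495 × 2.031 = 3036 mol.
Fuel reacted = 0.79 × 299 → ξ = 236.2 mol.
Outlet (n = n₀ + ν ξ):
  C₃H₈: 299 − 1(236.2) = 62.79
  O₂: 3036 − 5(236.2) = 1855
  CO₂: 0 + 3(236.2) = 708.6
  H₂O: 0 + 4(236.2) = 944.8
Total out = 3572 mol; y_CO₂ = 708.6 / 3572 = 0.1984.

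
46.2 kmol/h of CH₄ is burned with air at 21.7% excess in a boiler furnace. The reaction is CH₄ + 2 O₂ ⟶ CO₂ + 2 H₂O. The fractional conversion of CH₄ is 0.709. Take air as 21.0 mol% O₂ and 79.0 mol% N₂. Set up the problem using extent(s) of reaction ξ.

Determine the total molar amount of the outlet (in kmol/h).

Stoichiometric O₂ = 2 × 46.2 = 92.4 kmol/h; O₂ fed = 92.4 × 1.217 = 112.5 kmol/h.
N₂ fed = 112.5 × 79/21 = 423 kmol/h.
Fuel reacted = 0.709 × 46.2 → ξ = 32.76 kmol/h.
Outlet (n = n₀ + ν ξ):
  CH₄: 46.2 − 1(32.76) = 13.44
  O₂: 112.5 − 2(32.76) = 46.94
  N₂: 423 (inert)
  CO₂: 0 + 1(32.76) = 32.76
  H₂O: 0 + 2(32.76) = 65.51
Total out = 13.44 + 46.94 + 423 + 32.76 + 65.51 = 581.7 kmol/h.

582 kmol/h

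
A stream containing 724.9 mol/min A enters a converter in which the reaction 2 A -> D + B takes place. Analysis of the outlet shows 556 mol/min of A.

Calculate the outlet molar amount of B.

For A: n = n₀ − 2ξ → 556 = 724.9 − 2ξ, giving ξ = 84.45 mol/min.
Outlet amounts (n = n₀ + ν ξ):
  A: 724.9 − 2(84.45) = 556
  D: 0 + 1(84.45) = 84.45
  B: 0 + 1(84.45) = 84.45

84.4 mol/min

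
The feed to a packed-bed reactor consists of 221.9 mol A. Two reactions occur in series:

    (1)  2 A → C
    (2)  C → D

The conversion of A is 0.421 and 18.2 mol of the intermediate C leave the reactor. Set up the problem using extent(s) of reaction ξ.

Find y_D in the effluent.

0.163

Conversion of A: A consumed = 2ξ₁ = 0.421 × 221.9 → ξ₁ = 46.71 mol.
C balance: n_C = 0 + 1ξ₁ − 1ξ₂ = 18.2 → ξ₂ = (1·46.71 − 18.2)/1 = 28.51 mol.
Outlet amounts (n = n₀ + Σ ν·ξ):
  A: 221.9 − 2(46.71) = 128.5
  C: 0 + 1(46.71) − 1(28.51) = 18.2
  D: 0 + 1(28.51) = 28.51
Total out = 175.2 mol; y_D = 28.51 / 175.2 = 0.1627.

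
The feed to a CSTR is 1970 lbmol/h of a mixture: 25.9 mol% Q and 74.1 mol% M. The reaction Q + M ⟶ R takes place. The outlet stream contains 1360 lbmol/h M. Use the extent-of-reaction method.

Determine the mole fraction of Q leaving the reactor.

For M: n = n₀ − 1ξ → 1360 = 1460 − 1ξ, giving ξ = 99.77 lbmol/h.
Outlet amounts (n = n₀ + ν ξ):
  Q: 510.2 − 1(99.77) = 410.5
  M: 1460 − 1(99.77) = 1360
  R: 0 + 1(99.77) = 99.77
Total out = 1870 lbmol/h; y_Q = 410.5 / 1870 = 0.2195.

0.219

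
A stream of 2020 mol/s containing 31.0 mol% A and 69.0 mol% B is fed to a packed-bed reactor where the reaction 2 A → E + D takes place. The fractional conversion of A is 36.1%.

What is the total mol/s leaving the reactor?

A reacted = 0.361 × 626.2 = 226.1 mol/s; ν_A = −2, so ξ = 226.1/2 = 113 mol/s.
Outlet amounts (n = n₀ + ν ξ):
  A: 626.2 − 2(113) = 400.1
  E: 0 + 1(113) = 113
  D: 0 + 1(113) = 113
  B: 1394 (inert)
Total out = 400.1 + 113 + 113 + 1394 = 2020 mol/s.

2020 mol/s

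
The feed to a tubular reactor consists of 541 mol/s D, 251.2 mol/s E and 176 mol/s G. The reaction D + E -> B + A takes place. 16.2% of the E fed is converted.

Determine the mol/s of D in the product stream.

E reacted = 0.162 × 251.2 = 40.69 mol/s; ν_E = −1, so ξ = 40.69/1 = 40.69 mol/s.
Outlet amounts (n = n₀ + ν ξ):
  D: 541 − 1(40.69) = 500.3
  E: 251.2 − 1(40.69) = 210.5
  B: 0 + 1(40.69) = 40.69
  A: 0 + 1(40.69) = 40.69
  G: 176 (inert)

500 mol/s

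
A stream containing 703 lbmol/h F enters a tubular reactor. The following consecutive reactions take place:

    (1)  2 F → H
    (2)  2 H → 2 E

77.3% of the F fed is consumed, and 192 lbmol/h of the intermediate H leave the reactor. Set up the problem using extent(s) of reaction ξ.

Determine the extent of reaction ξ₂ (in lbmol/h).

ξ₂ = 39.9 lbmol/h

Conversion of F: F consumed = 2ξ₁ = 0.773 × 703 → ξ₁ = 271.7 lbmol/h.
H balance: n_H = 0 + 1ξ₁ − 2ξ₂ = 192 → ξ₂ = (1·271.7 − 192)/2 = 39.85 lbmol/h.
Outlet amounts (n = n₀ + Σ ν·ξ):
  F: 703 − 2(271.7) = 159.6
  H: 0 + 1(271.7) − 2(39.85) = 192
  E: 0 + 2(39.85) = 79.71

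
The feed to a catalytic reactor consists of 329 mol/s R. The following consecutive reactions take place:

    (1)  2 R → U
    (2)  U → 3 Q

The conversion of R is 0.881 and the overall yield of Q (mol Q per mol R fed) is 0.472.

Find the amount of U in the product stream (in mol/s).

Conversion of R: R consumed = 2ξ₁ = 0.881 × 329 → ξ₁ = 144.9 mol/s.
Yield of Q: 3ξ₂ / 329 = 0.472 → ξ₂ = 51.76 mol/s.
Outlet amounts (n = n₀ + Σ ν·ξ):
  R: 329 − 2(144.9) = 39.15
  U: 0 + 1(144.9) − 1(51.76) = 93.16
  Q: 0 + 3(51.76) = 155.3

93.2 mol/s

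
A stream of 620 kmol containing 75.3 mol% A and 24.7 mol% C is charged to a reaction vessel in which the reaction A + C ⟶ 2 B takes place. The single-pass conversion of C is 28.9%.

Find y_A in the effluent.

C reacted = 0.289 × 153.1 = 44.26 kmol; ν_C = −1, so ξ = 44.26/1 = 44.26 kmol.
Outlet amounts (n = n₀ + ν ξ):
  A: 466.9 − 1(44.26) = 422.6
  C: 153.1 − 1(44.26) = 108.9
  B: 0 + 2(44.26) = 88.51
Total out = 620 kmol; y_A = 422.6 / 620 = 0.6816.

0.682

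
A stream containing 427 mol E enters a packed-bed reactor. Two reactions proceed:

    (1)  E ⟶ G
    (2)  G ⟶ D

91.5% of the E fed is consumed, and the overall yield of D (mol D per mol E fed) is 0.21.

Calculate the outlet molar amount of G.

Conversion of E: E consumed = 1ξ₁ = 0.915 × 427 → ξ₁ = 390.7 mol.
Yield of D: 1ξ₂ / 427 = 0.21 → ξ₂ = 89.67 mol.
Outlet amounts (n = n₀ + Σ ν·ξ):
  E: 427 − 1(390.7) = 36.29
  G: 0 + 1(390.7) − 1(89.67) = 301
  D: 0 + 1(89.67) = 89.67

301 mol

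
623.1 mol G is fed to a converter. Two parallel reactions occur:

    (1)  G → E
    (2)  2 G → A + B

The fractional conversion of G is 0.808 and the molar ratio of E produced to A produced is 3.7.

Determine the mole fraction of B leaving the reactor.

Conversion of G: G consumed = 0.808 × 623.1 = 503.5 mol = 1ξ₁ + 2ξ₂.
Selectivity: 1ξ₁ / (1ξ₂) = 3.7 → ξ₁ = 3.7 ξ₂.
Substitute: (1·3.7 + 2) ξ₂ = 503.5 → ξ₂ = 88.33 mol, ξ₁ = 326.8 mol.
Outlet amounts (n = n₀ + Σ ν·ξ):
  G: 623.1 − 1(326.8) − 2(88.33) = 119.6
  E: 0 + 1(326.8) = 326.8
  A: 0 + 1(88.33) = 88.33
  B: 0 + 1(88.33) = 88.33
Total out = 623.1 mol; y_B = 88.33 / 623.1 = 0.1418.

0.142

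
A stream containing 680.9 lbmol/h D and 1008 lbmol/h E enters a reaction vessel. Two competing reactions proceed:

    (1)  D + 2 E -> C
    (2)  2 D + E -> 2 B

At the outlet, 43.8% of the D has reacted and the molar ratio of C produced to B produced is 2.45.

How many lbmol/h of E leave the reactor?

541 lbmol/h

Conversion of D: D consumed = 0.438 × 680.9 = 298.2 lbmol/h = 1ξ₁ + 2ξ₂.
Selectivity: 1ξ₁ / (2ξ₂) = 2.45 → ξ₁ = 4.9 ξ₂.
Substitute: (1·4.9 + 2) ξ₂ = 298.2 → ξ₂ = 43.22 lbmol/h, ξ₁ = 211.8 lbmol/h.
Outlet amounts (n = n₀ + Σ ν·ξ):
  D: 680.9 − 1(211.8) − 2(43.22) = 382.7
  E: 1008 − 2(211.8) − 1(43.22) = 541.2
  C: 0 + 1(211.8) = 211.8
  B: 0 + 2(43.22) = 86.44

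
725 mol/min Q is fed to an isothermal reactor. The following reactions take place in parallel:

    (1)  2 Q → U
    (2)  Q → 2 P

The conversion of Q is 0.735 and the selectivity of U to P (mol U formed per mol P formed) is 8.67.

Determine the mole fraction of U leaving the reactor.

Conversion of Q: Q consumed = 0.735 × 725 = 532.9 mol/min = 2ξ₁ + 1ξ₂.
Selectivity: 1ξ₁ / (2ξ₂) = 8.67 → ξ₁ = 17.34 ξ₂.
Substitute: (2·17.34 + 1) ξ₂ = 532.9 → ξ₂ = 14.93 mol/min, ξ₁ = 259 mol/min.
Outlet amounts (n = n₀ + Σ ν·ξ):
  Q: 725 − 2(259) − 1(14.93) = 192.1
  U: 0 + 1(259) = 259
  P: 0 + 2(14.93) = 29.87
Total out = 481 mol/min; y_U = 259 / 481 = 0.5384.

0.538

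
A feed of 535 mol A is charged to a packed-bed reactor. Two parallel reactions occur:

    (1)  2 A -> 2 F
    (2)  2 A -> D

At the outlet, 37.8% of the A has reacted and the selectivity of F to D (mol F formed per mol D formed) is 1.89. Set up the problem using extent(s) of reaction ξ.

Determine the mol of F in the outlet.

98.3 mol

Conversion of A: A consumed = 0.378 × 535 = 202.2 mol = 2ξ₁ + 2ξ₂.
Selectivity: 2ξ₁ / (1ξ₂) = 1.89 → ξ₁ = 0.945 ξ₂.
Substitute: (2·0.945 + 2) ξ₂ = 202.2 → ξ₂ = 51.99 mol, ξ₁ = 49.13 mol.
Outlet amounts (n = n₀ + Σ ν·ξ):
  A: 535 − 2(49.13) − 2(51.99) = 332.8
  F: 0 + 2(49.13) = 98.26
  D: 0 + 1(51.99) = 51.99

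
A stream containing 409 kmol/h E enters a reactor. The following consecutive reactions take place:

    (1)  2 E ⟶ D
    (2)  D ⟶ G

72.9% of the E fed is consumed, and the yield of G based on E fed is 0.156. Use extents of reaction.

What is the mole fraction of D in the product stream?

Conversion of E: E consumed = 2ξ₁ = 0.729 × 409 → ξ₁ = 149.1 kmol/h.
Yield of G: 1ξ₂ / 409 = 0.156 → ξ₂ = 63.8 kmol/h.
Outlet amounts (n = n₀ + Σ ν·ξ):
  E: 409 − 2(149.1) = 110.8
  D: 0 + 1(149.1) − 1(63.8) = 85.28
  G: 0 + 1(63.8) = 63.8
Total out = 259.9 kmol/h; y_D = 85.28 / 259.9 = 0.3281.

0.328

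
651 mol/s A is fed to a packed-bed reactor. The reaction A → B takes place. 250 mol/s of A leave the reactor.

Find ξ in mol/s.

ξ = 401 mol/s

For A: n = n₀ − 1ξ → 250 = 651 − 1ξ, giving ξ = 401 mol/s.
Outlet amounts (n = n₀ + ν ξ):
  A: 651 − 1(401) = 250
  B: 0 + 1(401) = 401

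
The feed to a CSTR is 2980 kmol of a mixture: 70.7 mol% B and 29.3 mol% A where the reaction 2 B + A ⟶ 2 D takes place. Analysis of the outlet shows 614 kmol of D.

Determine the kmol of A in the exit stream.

For D: n = n₀ + 2ξ → 614 = 0 + 2ξ, giving ξ = 307 kmol.
Outlet amounts (n = n₀ + ν ξ):
  B: 2107 − 2(307) = 1493
  A: 873.1 − 1(307) = 566.1
  D: 0 + 2(307) = 614

566 kmol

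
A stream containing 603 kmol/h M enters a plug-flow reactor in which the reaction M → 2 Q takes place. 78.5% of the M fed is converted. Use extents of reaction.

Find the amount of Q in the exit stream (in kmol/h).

947 kmol/h

M reacted = 0.785 × 603 = 473.4 kmol/h; ν_M = −1, so ξ = 473.4/1 = 473.4 kmol/h.
Outlet amounts (n = n₀ + ν ξ):
  M: 603 − 1(473.4) = 129.6
  Q: 0 + 2(473.4) = 946.7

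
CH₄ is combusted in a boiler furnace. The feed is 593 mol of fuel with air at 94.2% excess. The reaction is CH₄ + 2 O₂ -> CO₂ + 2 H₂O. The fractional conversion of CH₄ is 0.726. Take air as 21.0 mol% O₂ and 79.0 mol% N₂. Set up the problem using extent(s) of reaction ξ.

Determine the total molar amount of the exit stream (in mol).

Stoichiometric O₂ = 2 × 593 = 1186 mol; O₂ fed = 1186 × 1.942 = 2303 mol.
N₂ fed = 2303 × 79/21 = 8664 mol.
Fuel reacted = 0.726 × 593 → ξ = 430.5 mol.
Outlet (n = n₀ + ν ξ):
  CH₄: 593 − 1(430.5) = 162.5
  O₂: 2303 − 2(430.5) = 1442
  N₂: 8664 (inert)
  CO₂: 0 + 1(430.5) = 430.5
  H₂O: 0 + 2(430.5) = 861
Total out = 162.5 + 1442 + 8664 + 430.5 + 861 = 11560 mol.

11600 mol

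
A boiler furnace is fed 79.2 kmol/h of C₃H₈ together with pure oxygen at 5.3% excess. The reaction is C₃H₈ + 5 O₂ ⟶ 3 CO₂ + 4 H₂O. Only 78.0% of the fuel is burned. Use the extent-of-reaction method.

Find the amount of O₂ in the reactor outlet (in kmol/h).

108 kmol/h

Stoichiometric O₂ = 5 × 79.2 = 396 kmol/h; O₂ fed = 396 × 1.053 = 417 kmol/h.
Fuel reacted = 0.78 × 79.2 → ξ = 61.78 kmol/h.
Outlet (n = n₀ + ν ξ):
  C₃H₈: 79.2 − 1(61.78) = 17.42
  O₂: 417 − 5(61.78) = 108.1
  CO₂: 0 + 3(61.78) = 185.3
  H₂O: 0 + 4(61.78) = 247.1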